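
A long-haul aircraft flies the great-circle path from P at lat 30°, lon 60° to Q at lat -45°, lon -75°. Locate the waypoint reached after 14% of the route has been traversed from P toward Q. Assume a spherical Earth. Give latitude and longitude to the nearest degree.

≈ lat 17°, lon 43°

Convert each endpoint to a unit vector on the sphere (x = cos φ cos λ, y = cos φ sin λ, z = sin φ).
The central angle between the endpoints is δ = arccos(p₁·p₂) ≈ 2.476 rad (141.9°).
Interpolate at f = 0.14 with slerp weights a = sin((1−f)δ)/sin δ ≈ 1.373, b = sin(fδ)/sin δ ≈ 0.550.
p = a·p₁ + b·p₂ ≈ (0.695, 0.654, 0.298); φ = arcsin(p_z) ≈ 17.31°, λ = atan2(p_y, p_x) ≈ 43.25°.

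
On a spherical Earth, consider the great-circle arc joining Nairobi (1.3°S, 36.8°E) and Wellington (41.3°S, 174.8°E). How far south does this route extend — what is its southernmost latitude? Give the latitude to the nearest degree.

≈ 53°S

The great circle lies in the plane with unit normal n̂ = (p₁ × p₂)/|p₁ × p₂|.
Here n̂_z ≈ +0.599; the vertex latitude is φ_max = arccos|n̂_z| ≈ 53.2°.
Check via Clairaut: cos φ_max = |cos φ₁| · sin C = cos(1.3°)·sin(143.2°) ≈ 0.599, again giving ≈ 53.2°.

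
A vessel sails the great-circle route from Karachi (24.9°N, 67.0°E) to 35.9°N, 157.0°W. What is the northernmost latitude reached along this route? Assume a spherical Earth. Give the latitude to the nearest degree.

The great circle lies in the plane with unit normal n̂ = (p₁ × p₂)/|p₁ × p₂|.
Here n̂_z ≈ +0.532; the vertex latitude is φ_max = arccos|n̂_z| ≈ 57.9°.
Check via Clairaut: cos φ_max = |cos φ₁| · sin C = cos(24.9°)·sin(35.9°) ≈ 0.532, again giving ≈ 57.9°.

≈ 58°N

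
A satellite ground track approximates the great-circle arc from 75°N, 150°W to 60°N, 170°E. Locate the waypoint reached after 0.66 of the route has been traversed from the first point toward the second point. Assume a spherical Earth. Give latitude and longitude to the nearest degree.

The haversine formula gives a central angle δ ≈ 0.361 rad (20.7°) between the endpoints.
Interpolate at f = 0.66 with slerp weights a = sin((1−f)δ)/sin δ ≈ 0.347, b = sin(fδ)/sin δ ≈ 0.668.
p = a·p₁ + b·p₂ ≈ (-0.407, 0.013, 0.913); φ = arcsin(p_z) ≈ 65.99°, λ = atan2(p_y, p_x) ≈ 178.15°.

≈ 66°N, 178°E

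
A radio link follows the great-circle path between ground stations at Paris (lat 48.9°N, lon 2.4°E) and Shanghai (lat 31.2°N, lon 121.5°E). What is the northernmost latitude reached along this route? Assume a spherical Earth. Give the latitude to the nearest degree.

The great circle lies in the plane with unit normal n̂ = (p₁ × p₂)/|p₁ × p₂|.
Here n̂_z ≈ +0.495; the vertex latitude is φ_max = arccos|n̂_z| ≈ 60.3°.
Check via Clairaut: cos φ_max = |cos φ₁| · sin C = cos(48.9°)·sin(48.8°) ≈ 0.495, again giving ≈ 60.3°.

≈ 60°N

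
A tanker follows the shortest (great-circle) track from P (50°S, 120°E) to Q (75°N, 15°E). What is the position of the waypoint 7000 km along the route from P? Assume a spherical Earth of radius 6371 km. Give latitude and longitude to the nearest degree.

Write both endpoints as unit vectors p₁, p₂ with components (cos φ cos λ, cos φ sin λ, sin φ).
The central angle between the endpoints is δ = arccos(p₁·p₂) ≈ 2.470 rad (141.5°). The total great-circle distance is δ·R ≈ 2.470 × 6371 ≈ 15738 km, so the target fraction is f = 7000/15738 ≈ 0.445.
Interpolate at f ≈ 0.445 with slerp weights a = sin((1−f)δ)/sin δ ≈ 1.576, b = sin(fδ)/sin δ ≈ 1.432.
p = a·p₁ + b·p₂ ≈ (-0.149, 0.973, 0.176); φ = arcsin(p_z) ≈ 10.13°, λ = atan2(p_y, p_x) ≈ 98.68°.

≈ (10°N, 99°E)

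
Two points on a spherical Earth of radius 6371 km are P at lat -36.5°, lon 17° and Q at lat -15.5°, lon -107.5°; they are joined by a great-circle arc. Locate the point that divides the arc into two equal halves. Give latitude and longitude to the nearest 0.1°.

≈ lat -45.9°, lon -55.0°

Convert each endpoint to a unit vector on the sphere (x = cos φ cos λ, y = cos φ sin λ, z = sin φ).
The central angle between the endpoints is δ = arccos(p₁·p₂) ≈ 1.854 rad (106.2°).
Interpolate at f = 1/2 with slerp weights a = sin((1−f)δ)/sin δ ≈ 0.833, b = sin(fδ)/sin δ ≈ 0.833.
p = a·p₁ + b·p₂ ≈ (0.399, -0.570, -0.718); φ = arcsin(p_z) ≈ -45.91°, λ = atan2(p_y, p_x) ≈ -55.00°.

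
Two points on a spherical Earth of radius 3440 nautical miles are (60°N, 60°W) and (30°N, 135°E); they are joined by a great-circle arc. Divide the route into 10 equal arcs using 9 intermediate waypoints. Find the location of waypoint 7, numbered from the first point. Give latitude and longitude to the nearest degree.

Convert each endpoint to a unit vector on the sphere (x = cos φ cos λ, y = cos φ sin λ, z = sin φ).
The central angle between the endpoints is δ = arccos(p₁·p₂) ≈ 1.556 rad (89.2°).
Interpolate at f = 7/10 with slerp weights a = sin((1−f)δ)/sin δ ≈ 0.450, b = sin(fδ)/sin δ ≈ 0.886.
p = a·p₁ + b·p₂ ≈ (-0.430, 0.348, 0.833); φ = arcsin(p_z) ≈ 56.41°, λ = atan2(p_y, p_x) ≈ 141.04°.

≈ (56°N, 141°E)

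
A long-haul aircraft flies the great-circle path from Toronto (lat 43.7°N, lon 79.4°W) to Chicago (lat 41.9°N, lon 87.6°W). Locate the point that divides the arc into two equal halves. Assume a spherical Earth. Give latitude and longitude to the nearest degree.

Convert each endpoint to a unit vector on the sphere (x = cos φ cos λ, y = cos φ sin λ, z = sin φ).
The central angle between the endpoints is δ = arccos(p₁·p₂) ≈ 0.110 rad (6.3°).
Interpolate at f = 1/2 with slerp weights a = sin((1−f)δ)/sin δ ≈ 0.501, b = sin(fδ)/sin δ ≈ 0.501.
p = a·p₁ + b·p₂ ≈ (0.082, -0.728, 0.680); φ = arcsin(p_z) ≈ 42.87°, λ = atan2(p_y, p_x) ≈ -83.56°.

≈ lat 43°N, lon 84°W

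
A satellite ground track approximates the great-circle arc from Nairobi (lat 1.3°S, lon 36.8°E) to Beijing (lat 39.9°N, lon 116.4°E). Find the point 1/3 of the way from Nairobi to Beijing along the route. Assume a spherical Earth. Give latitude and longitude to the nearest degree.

Write both endpoints as unit vectors p₁, p₂ with components (cos φ cos λ, cos φ sin λ, sin φ).
The central angle between the endpoints is δ = arccos(p₁·p₂) ≈ 1.447 rad (82.9°).
Interpolate at f = 1/3 with slerp weights a = sin((1−f)δ)/sin δ ≈ 0.828, b = sin(fδ)/sin δ ≈ 0.467.
p = a·p₁ + b·p₂ ≈ (0.503, 0.817, 0.281); φ = arcsin(p_z) ≈ 16.32°, λ = atan2(p_y, p_x) ≈ 58.36°.

≈ lat 16°N, lon 58°E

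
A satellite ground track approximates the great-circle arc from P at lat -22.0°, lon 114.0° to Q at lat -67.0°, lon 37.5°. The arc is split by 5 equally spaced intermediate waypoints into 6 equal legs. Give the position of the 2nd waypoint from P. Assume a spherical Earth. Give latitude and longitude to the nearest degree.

≈ lat -41°, lon 102°

The haversine formula gives a central angle δ ≈ 1.127 rad (64.6°) between the endpoints.
Interpolate at f = 2/6 with slerp weights a = sin((1−f)δ)/sin δ ≈ 0.756, b = sin(fδ)/sin δ ≈ 0.406.
p = a·p₁ + b·p₂ ≈ (-0.159, 0.737, -0.657); φ = arcsin(p_z) ≈ -41.08°, λ = atan2(p_y, p_x) ≈ 102.18°.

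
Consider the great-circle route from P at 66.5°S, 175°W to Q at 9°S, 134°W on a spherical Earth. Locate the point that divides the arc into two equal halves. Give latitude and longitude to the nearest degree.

The haversine formula gives a central angle δ ≈ 1.114 rad (63.9°) between the endpoints.
Interpolate at f = 1/2 with slerp weights a = sin((1−f)δ)/sin δ ≈ 0.589, b = sin(fδ)/sin δ ≈ 0.589.
p = a·p₁ + b·p₂ ≈ (-0.638, -0.439, -0.632); φ = arcsin(p_z) ≈ -39.23°, λ = atan2(p_y, p_x) ≈ -145.48°.

≈ 39°S, 145°W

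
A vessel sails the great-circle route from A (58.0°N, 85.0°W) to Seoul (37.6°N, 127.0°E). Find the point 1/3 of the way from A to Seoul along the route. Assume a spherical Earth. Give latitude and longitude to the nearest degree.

≈ (77°N, 142°W)

Convert each endpoint to a unit vector on the sphere (x = cos φ cos λ, y = cos φ sin λ, z = sin φ).
The central angle between the endpoints is δ = arccos(p₁·p₂) ≈ 1.409 rad (80.7°).
Interpolate at f = 1/3 with slerp weights a = sin((1−f)δ)/sin δ ≈ 0.818, b = sin(fδ)/sin δ ≈ 0.459.
p = a·p₁ + b·p₂ ≈ (-0.181, -0.142, 0.973); φ = arcsin(p_z) ≈ 76.72°, λ = atan2(p_y, p_x) ≈ -141.95°.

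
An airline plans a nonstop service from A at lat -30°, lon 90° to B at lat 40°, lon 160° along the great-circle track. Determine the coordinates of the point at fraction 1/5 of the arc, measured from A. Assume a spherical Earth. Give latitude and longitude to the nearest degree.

From cos δ = sin φ₁ sin φ₂ + cos φ₁ cos φ₂ cos Δλ, the central angle is δ ≈ 1.665 rad (95.4°).
Interpolate at f = 1/5 with slerp weights a = sin((1−f)δ)/sin δ ≈ 0.976, b = sin(fδ)/sin δ ≈ 0.328.
p = a·p₁ + b·p₂ ≈ (-0.236, 0.931, -0.277); φ = arcsin(p_z) ≈ -16.08°, λ = atan2(p_y, p_x) ≈ 104.24°.

≈ lat -16°, lon 104°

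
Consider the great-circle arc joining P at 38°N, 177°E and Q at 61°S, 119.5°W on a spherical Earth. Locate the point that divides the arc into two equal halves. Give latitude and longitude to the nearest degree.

From cos δ = sin φ₁ sin φ₂ + cos φ₁ cos φ₂ cos Δλ, the central angle is δ ≈ 1.948 rad (111.6°).
Interpolate at f = 1/2 with slerp weights a = sin((1−f)δ)/sin δ ≈ 0.889, b = sin(fδ)/sin δ ≈ 0.889.
p = a·p₁ + b·p₂ ≈ (-0.912, -0.339, -0.230); φ = arcsin(p_z) ≈ -13.32°, λ = atan2(p_y, p_x) ≈ -159.64°.

≈ 13°S, 160°W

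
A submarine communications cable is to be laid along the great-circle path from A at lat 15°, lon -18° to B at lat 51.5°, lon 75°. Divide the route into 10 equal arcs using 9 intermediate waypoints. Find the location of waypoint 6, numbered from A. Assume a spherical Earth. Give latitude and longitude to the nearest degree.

≈ lat 47°, lon 25°

Convert each endpoint to a unit vector on the sphere (x = cos φ cos λ, y = cos φ sin λ, z = sin φ).
The central angle between the endpoints is δ = arccos(p₁·p₂) ≈ 1.399 rad (80.1°).
Interpolate at f = 6/10 with slerp weights a = sin((1−f)δ)/sin δ ≈ 0.539, b = sin(fδ)/sin δ ≈ 0.755.
p = a·p₁ + b·p₂ ≈ (0.617, 0.293, 0.731); φ = arcsin(p_z) ≈ 46.93°, λ = atan2(p_y, p_x) ≈ 25.44°.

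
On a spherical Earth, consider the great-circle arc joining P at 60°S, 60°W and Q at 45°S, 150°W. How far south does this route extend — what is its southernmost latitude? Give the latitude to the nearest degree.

The great circle lies in the plane with unit normal n̂ = (p₁ × p₂)/|p₁ × p₂|.
Here n̂_z ≈ -0.447; the vertex latitude is φ_max = arccos|n̂_z| ≈ 63.4°.
Check via Clairaut: cos φ_max = |cos φ₁| · sin C = cos(60.0°)·sin(116.6°) ≈ 0.447, again giving ≈ 63.4°.

≈ 63°S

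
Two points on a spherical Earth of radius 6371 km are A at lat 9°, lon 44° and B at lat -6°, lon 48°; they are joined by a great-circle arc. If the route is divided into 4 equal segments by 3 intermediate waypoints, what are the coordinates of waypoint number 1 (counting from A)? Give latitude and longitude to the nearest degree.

From cos δ = sin φ₁ sin φ₂ + cos φ₁ cos φ₂ cos Δλ, the central angle is δ ≈ 0.271 rad (15.5°).
Interpolate at f = 1/4 with slerp weights a = sin((1−f)δ)/sin δ ≈ 0.754, b = sin(fδ)/sin δ ≈ 0.253.
p = a·p₁ + b·p₂ ≈ (0.704, 0.704, 0.092); φ = arcsin(p_z) ≈ 5.25°, λ = atan2(p_y, p_x) ≈ 45.01°.

≈ lat 5°, lon 45°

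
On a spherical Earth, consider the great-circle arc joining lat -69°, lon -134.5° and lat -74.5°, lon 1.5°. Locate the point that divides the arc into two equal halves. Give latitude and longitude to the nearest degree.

Convert each endpoint to a unit vector on the sphere (x = cos φ cos λ, y = cos φ sin λ, z = sin φ).
The central angle between the endpoints is δ = arccos(p₁·p₂) ≈ 0.590 rad (33.8°).
Interpolate at f = 1/2 with slerp weights a = sin((1−f)δ)/sin δ ≈ 0.523, b = sin(fδ)/sin δ ≈ 0.523.
p = a·p₁ + b·p₂ ≈ (0.008, -0.130, -0.991); φ = arcsin(p_z) ≈ -82.52°, λ = atan2(p_y, p_x) ≈ -86.33°.

≈ lat -83°, lon -86°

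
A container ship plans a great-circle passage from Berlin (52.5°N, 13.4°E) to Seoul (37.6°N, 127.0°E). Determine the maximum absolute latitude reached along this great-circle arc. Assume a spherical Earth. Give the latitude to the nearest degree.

≈ 62°N

The great circle lies in the plane with unit normal n̂ = (p₁ × p₂)/|p₁ × p₂|.
Here n̂_z ≈ +0.462; the vertex latitude is φ_max = arccos|n̂_z| ≈ 62.5°.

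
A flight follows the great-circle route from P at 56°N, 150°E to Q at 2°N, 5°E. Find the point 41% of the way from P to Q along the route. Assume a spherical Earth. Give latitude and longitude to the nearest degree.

≈ 62°N, 49°E

Convert each endpoint to a unit vector on the sphere (x = cos φ cos λ, y = cos φ sin λ, z = sin φ).
The central angle between the endpoints is δ = arccos(p₁·p₂) ≈ 2.014 rad (115.4°).
Interpolate at f = 0.41 with slerp weights a = sin((1−f)δ)/sin δ ≈ 1.027, b = sin(fδ)/sin δ ≈ 0.814.
p = a·p₁ + b·p₂ ≈ (0.313, 0.358, 0.880); φ = arcsin(p_z) ≈ 61.62°, λ = atan2(p_y, p_x) ≈ 48.86°.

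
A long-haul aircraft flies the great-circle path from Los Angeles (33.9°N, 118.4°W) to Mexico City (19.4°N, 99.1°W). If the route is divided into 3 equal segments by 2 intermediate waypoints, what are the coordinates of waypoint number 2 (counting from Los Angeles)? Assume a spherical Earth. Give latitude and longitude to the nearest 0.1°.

≈ (24.5°N, 105.0°W)

The haversine formula gives a central angle δ ≈ 0.392 rad (22.5°) between the endpoints.
Interpolate at f = 2/3 with slerp weights a = sin((1−f)δ)/sin δ ≈ 0.341, b = sin(fδ)/sin δ ≈ 0.676.
p = a·p₁ + b·p₂ ≈ (-0.236, -0.879, 0.415); φ = arcsin(p_z) ≈ 24.51°, λ = atan2(p_y, p_x) ≈ -105.00°.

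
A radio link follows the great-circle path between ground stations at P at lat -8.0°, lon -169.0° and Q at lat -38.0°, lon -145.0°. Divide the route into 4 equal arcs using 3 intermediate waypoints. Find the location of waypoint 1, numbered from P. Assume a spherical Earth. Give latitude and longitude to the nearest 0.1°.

≈ lat -15.8°, lon -163.9°

Write both endpoints as unit vectors p₁, p₂ with components (cos φ cos λ, cos φ sin λ, sin φ).
The central angle between the endpoints is δ = arccos(p₁·p₂) ≈ 0.646 rad (37.0°).
Interpolate at f = 1/4 with slerp weights a = sin((1−f)δ)/sin δ ≈ 0.774, b = sin(fδ)/sin δ ≈ 0.267.
p = a·p₁ + b·p₂ ≈ (-0.925, -0.267, -0.272); φ = arcsin(p_z) ≈ -15.79°, λ = atan2(p_y, p_x) ≈ -163.90°.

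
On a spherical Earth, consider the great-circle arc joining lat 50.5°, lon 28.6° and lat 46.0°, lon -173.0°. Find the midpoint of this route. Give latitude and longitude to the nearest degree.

≈ lat 80°, lon 121°

From cos δ = sin φ₁ sin φ₂ + cos φ₁ cos φ₂ cos Δλ, the central angle is δ ≈ 1.426 rad (81.7°).
Interpolate at f = 1/2 with slerp weights a = sin((1−f)δ)/sin δ ≈ 0.661, b = sin(fδ)/sin δ ≈ 0.661.
p = a·p₁ + b·p₂ ≈ (-0.087, 0.145, 0.986); φ = arcsin(p_z) ≈ 80.26°, λ = atan2(p_y, p_x) ≈ 120.79°.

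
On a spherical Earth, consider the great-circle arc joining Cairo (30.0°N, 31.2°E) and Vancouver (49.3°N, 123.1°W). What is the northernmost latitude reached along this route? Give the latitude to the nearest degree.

The great circle lies in the plane with unit normal n̂ = (p₁ × p₂)/|p₁ × p₂|.
Here n̂_z ≈ -0.247; the vertex latitude is φ_max = arccos|n̂_z| ≈ 75.7°.
Check via Clairaut: cos φ_max = |cos φ₁| · sin C = cos(30.0°)·sin(16.6°) ≈ 0.247, again giving ≈ 75.7°.

≈ 76°N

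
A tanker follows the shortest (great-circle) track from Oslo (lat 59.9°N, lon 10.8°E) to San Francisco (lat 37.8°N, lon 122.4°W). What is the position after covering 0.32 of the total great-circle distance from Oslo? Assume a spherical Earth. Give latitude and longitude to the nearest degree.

≈ lat 73°N, lon 43°W

Write both endpoints as unit vectors p₁, p₂ with components (cos φ cos λ, cos φ sin λ, sin φ).
The central angle between the endpoints is δ = arccos(p₁·p₂) ≈ 1.309 rad (75.0°).
Interpolate at f = 0.32 with slerp weights a = sin((1−f)δ)/sin δ ≈ 0.805, b = sin(fδ)/sin δ ≈ 0.421.
p = a·p₁ + b·p₂ ≈ (0.218, -0.205, 0.954); φ = arcsin(p_z) ≈ 72.57°, λ = atan2(p_y, p_x) ≈ -43.27°.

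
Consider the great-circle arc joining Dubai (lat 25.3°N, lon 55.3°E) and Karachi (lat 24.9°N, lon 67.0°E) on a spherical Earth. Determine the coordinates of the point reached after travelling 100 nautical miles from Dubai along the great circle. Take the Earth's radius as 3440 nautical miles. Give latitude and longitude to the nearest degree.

From cos δ = sin φ₁ sin φ₂ + cos φ₁ cos φ₂ cos Δλ, the central angle is δ ≈ 0.185 rad (10.6°). The total great-circle distance is δ·R ≈ 0.185 × 3440 ≈ 636 nmi, so the target fraction is f = 100/636 ≈ 0.157.
Interpolate at f ≈ 0.157 with slerp weights a = sin((1−f)δ)/sin δ ≈ 0.844, b = sin(fδ)/sin δ ≈ 0.158.
p = a·p₁ + b·p₂ ≈ (0.491, 0.759, 0.427); φ = arcsin(p_z) ≈ 25.30°, λ = atan2(p_y, p_x) ≈ 57.14°.

≈ lat 25°N, lon 57°E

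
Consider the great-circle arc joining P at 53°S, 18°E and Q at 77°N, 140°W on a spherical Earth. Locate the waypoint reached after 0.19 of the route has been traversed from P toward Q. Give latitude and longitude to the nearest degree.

Write both endpoints as unit vectors p₁, p₂ with components (cos φ cos λ, cos φ sin λ, sin φ).
The central angle between the endpoints is δ = arccos(p₁·p₂) ≈ 2.699 rad (154.6°).
Interpolate at f = 0.19 with slerp weights a = sin((1−f)δ)/sin δ ≈ 1.907, b = sin(fδ)/sin δ ≈ 1.146.
p = a·p₁ + b·p₂ ≈ (0.894, 0.189, -0.406); φ = arcsin(p_z) ≈ -23.98°, λ = atan2(p_y, p_x) ≈ 11.93°.

≈ 24°S, 12°E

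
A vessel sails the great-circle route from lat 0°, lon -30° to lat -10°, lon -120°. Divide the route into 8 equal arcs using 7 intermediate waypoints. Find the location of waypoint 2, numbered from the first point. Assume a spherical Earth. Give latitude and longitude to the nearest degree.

≈ lat -4°, lon -52°

The haversine formula gives a central angle δ ≈ 1.571 rad (90.0°) between the endpoints.
Interpolate at f = 2/8 with slerp weights a = sin((1−f)δ)/sin δ ≈ 0.924, b = sin(fδ)/sin δ ≈ 0.383.
p = a·p₁ + b·p₂ ≈ (0.612, -0.788, -0.066); φ = arcsin(p_z) ≈ -3.81°, λ = atan2(p_y, p_x) ≈ -52.19°.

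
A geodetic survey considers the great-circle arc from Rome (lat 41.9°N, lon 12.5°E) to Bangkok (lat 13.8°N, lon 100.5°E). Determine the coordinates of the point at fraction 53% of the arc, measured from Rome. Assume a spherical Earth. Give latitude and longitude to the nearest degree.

≈ lat 35°N, lon 66°E

Convert each endpoint to a unit vector on the sphere (x = cos φ cos λ, y = cos φ sin λ, z = sin φ).
The central angle between the endpoints is δ = arccos(p₁·p₂) ≈ 1.385 rad (79.4°).
Interpolate at f = 0.53 with slerp weights a = sin((1−f)δ)/sin δ ≈ 0.617, b = sin(fδ)/sin δ ≈ 0.682.
p = a·p₁ + b·p₂ ≈ (0.327, 0.750, 0.574); φ = arcsin(p_z) ≈ 35.06°, λ = atan2(p_y, p_x) ≈ 66.42°.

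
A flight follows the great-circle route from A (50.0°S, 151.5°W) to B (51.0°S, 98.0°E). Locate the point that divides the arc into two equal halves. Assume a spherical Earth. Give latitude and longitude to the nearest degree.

≈ (65°S, 154°E)

From cos δ = sin φ₁ sin φ₂ + cos φ₁ cos φ₂ cos Δλ, the central angle is δ ≈ 1.100 rad (63.0°).
Interpolate at f = 1/2 with slerp weights a = sin((1−f)δ)/sin δ ≈ 0.586, b = sin(fδ)/sin δ ≈ 0.586.
p = a·p₁ + b·p₂ ≈ (-0.383, 0.186, -0.905); φ = arcsin(p_z) ≈ -64.83°, λ = atan2(p_y, p_x) ≈ 154.12°.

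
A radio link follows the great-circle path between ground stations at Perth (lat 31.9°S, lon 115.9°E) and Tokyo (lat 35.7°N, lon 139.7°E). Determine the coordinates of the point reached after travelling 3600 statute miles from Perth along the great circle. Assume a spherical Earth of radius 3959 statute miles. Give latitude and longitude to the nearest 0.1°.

The haversine formula gives a central angle δ ≈ 1.242 rad (71.2°) between the endpoints. The total great-circle distance is δ·R ≈ 1.242 × 3959 ≈ 4919 mi, so the target fraction is f = 3600/4919 ≈ 0.732.
Interpolate at f ≈ 0.732 with slerp weights a = sin((1−f)δ)/sin δ ≈ 0.345, b = sin(fδ)/sin δ ≈ 0.834.
p = a·p₁ + b·p₂ ≈ (-0.644, 0.702, 0.304); φ = arcsin(p_z) ≈ 17.69°, λ = atan2(p_y, p_x) ≈ 132.56°.

≈ lat 17.7°N, lon 132.6°E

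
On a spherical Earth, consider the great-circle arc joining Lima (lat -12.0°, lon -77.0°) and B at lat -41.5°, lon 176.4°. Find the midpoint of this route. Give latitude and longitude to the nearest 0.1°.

Convert each endpoint to a unit vector on the sphere (x = cos φ cos λ, y = cos φ sin λ, z = sin φ).
The central angle between the endpoints is δ = arccos(p₁·p₂) ≈ 1.642 rad (94.1°).
Interpolate at f = 1/2 with slerp weights a = sin((1−f)δ)/sin δ ≈ 0.734, b = sin(fδ)/sin δ ≈ 0.734.
p = a·p₁ + b·p₂ ≈ (-0.387, -0.665, -0.639); φ = arcsin(p_z) ≈ -39.70°, λ = atan2(p_y, p_x) ≈ -120.21°.

≈ lat -39.7°, lon -120.2°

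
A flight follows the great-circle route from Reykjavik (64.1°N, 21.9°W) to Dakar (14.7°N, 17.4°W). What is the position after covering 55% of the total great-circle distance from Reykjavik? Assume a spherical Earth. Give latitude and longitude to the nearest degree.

Convert each endpoint to a unit vector on the sphere (x = cos φ cos λ, y = cos φ sin λ, z = sin φ).
The central angle between the endpoints is δ = arccos(p₁·p₂) ≈ 0.864 rad (49.5°).
Interpolate at f = 0.55 with slerp weights a = sin((1−f)δ)/sin δ ≈ 0.498, b = sin(fδ)/sin δ ≈ 0.602.
p = a·p₁ + b·p₂ ≈ (0.757, -0.255, 0.601); φ = arcsin(p_z) ≈ 36.95°, λ = atan2(p_y, p_x) ≈ -18.62°.

≈ (37°N, 19°W)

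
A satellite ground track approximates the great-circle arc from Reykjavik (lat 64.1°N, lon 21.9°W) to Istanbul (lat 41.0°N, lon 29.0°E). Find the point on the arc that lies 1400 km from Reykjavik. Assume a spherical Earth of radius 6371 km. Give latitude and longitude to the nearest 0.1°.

≈ lat 58.8°N, lon 2.3°E

The haversine formula gives a central angle δ ≈ 0.647 rad (37.1°) between the endpoints. The total great-circle distance is δ·R ≈ 0.647 × 6371 ≈ 4120 km, so the target fraction is f = 1400/4120 ≈ 0.340.
Interpolate at f ≈ 0.340 with slerp weights a = sin((1−f)δ)/sin δ ≈ 0.687, b = sin(fδ)/sin δ ≈ 0.362.
p = a·p₁ + b·p₂ ≈ (0.517, 0.020, 0.856); φ = arcsin(p_z) ≈ 58.82°, λ = atan2(p_y, p_x) ≈ 2.26°.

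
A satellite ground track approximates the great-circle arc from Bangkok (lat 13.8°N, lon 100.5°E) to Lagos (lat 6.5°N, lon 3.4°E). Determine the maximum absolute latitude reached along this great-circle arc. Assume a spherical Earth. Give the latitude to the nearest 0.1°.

The great circle lies in the plane with unit normal n̂ = (p₁ × p₂)/|p₁ × p₂|.
Here n̂_z ≈ -0.962; the vertex latitude is φ_max = arccos|n̂_z| ≈ 15.9°.
Check via Clairaut: cos φ_max = |cos φ₁| · sin C = cos(13.8°)·sin(82.0°) ≈ 0.962, again giving ≈ 15.9°.

≈ 15.9°N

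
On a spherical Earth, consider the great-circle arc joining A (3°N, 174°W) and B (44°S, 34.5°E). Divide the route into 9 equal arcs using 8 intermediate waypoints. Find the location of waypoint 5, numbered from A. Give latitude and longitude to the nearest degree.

Write both endpoints as unit vectors p₁, p₂ with components (cos φ cos λ, cos φ sin λ, sin φ).
The central angle between the endpoints is δ = arccos(p₁·p₂) ≈ 2.302 rad (131.9°).
Interpolate at f = 5/9 with slerp weights a = sin((1−f)δ)/sin δ ≈ 1.147, b = sin(fδ)/sin δ ≈ 1.286.
p = a·p₁ + b·p₂ ≈ (-0.376, 0.404, -0.834); φ = arcsin(p_z) ≈ -56.47°, λ = atan2(p_y, p_x) ≈ 132.94°.

≈ (56°S, 133°E)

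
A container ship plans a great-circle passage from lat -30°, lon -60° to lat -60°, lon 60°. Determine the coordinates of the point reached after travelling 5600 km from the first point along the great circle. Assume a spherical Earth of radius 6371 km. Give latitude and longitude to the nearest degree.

The haversine formula gives a central angle δ ≈ 1.353 rad (77.5°) between the endpoints. The total great-circle distance is δ·R ≈ 1.353 × 6371 ≈ 8617 km, so the target fraction is f = 5600/8617 ≈ 0.650.
Interpolate at f ≈ 0.650 with slerp weights a = sin((1−f)δ)/sin δ ≈ 0.467, b = sin(fδ)/sin δ ≈ 0.789.
p = a·p₁ + b·p₂ ≈ (0.399, -0.009, -0.917); φ = arcsin(p_z) ≈ -66.45°, λ = atan2(p_y, p_x) ≈ -1.26°.

≈ lat -66°, lon -1°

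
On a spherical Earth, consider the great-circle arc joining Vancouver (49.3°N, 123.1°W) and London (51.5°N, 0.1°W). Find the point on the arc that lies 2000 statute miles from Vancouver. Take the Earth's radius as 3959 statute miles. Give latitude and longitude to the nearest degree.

≈ 68°N, 78°W

Convert each endpoint to a unit vector on the sphere (x = cos φ cos λ, y = cos φ sin λ, z = sin φ).
The central angle between the endpoints is δ = arccos(p₁·p₂) ≈ 1.189 rad (68.1°). The total great-circle distance is δ·R ≈ 1.189 × 3959 ≈ 4709 mi, so the target fraction is f = 2000/4709 ≈ 0.425.
Interpolate at f ≈ 0.425 with slerp weights a = sin((1−f)δ)/sin δ ≈ 0.681, b = sin(fδ)/sin δ ≈ 0.521.
p = a·p₁ + b·p₂ ≈ (0.082, -0.373, 0.924); φ = arcsin(p_z) ≈ 67.57°, λ = atan2(p_y, p_x) ≈ -77.57°.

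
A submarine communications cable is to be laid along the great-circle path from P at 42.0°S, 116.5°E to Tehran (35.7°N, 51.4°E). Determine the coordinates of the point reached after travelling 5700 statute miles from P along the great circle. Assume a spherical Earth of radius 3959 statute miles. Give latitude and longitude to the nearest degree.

The haversine formula gives a central angle δ ≈ 1.708 rad (97.8°) between the endpoints. The total great-circle distance is δ·R ≈ 1.708 × 3959 ≈ 6760 mi, so the target fraction is f = 5700/6760 ≈ 0.843.
Interpolate at f ≈ 0.843 with slerp weights a = sin((1−f)δ)/sin δ ≈ 0.267, b = sin(fδ)/sin δ ≈ 1.001.
p = a·p₁ + b·p₂ ≈ (0.418, 0.813, 0.405); φ = arcsin(p_z) ≈ 23.91°, λ = atan2(p_y, p_x) ≈ 62.76°.

≈ 24°N, 63°E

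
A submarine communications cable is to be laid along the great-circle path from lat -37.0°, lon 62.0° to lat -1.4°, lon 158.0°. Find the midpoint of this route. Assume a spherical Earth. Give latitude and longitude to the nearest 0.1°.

≈ lat -27.3°, lon 117.1°

Write both endpoints as unit vectors p₁, p₂ with components (cos φ cos λ, cos φ sin λ, sin φ).
The central angle between the endpoints is δ = arccos(p₁·p₂) ≈ 1.640 rad (93.9°).
Interpolate at f = 1/2 with slerp weights a = sin((1−f)δ)/sin δ ≈ 0.733, b = sin(fδ)/sin δ ≈ 0.733.
p = a·p₁ + b·p₂ ≈ (-0.404, 0.791, -0.459); φ = arcsin(p_z) ≈ -27.31°, λ = atan2(p_y, p_x) ≈ 117.08°.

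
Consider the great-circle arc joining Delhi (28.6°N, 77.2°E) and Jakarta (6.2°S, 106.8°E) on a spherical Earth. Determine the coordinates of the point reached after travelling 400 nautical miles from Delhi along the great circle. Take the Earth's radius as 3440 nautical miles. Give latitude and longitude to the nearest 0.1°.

≈ (23.7°N, 82.2°E)

Convert each endpoint to a unit vector on the sphere (x = cos φ cos λ, y = cos φ sin λ, z = sin φ).
The central angle between the endpoints is δ = arccos(p₁·p₂) ≈ 0.785 rad (45.0°). The total great-circle distance is δ·R ≈ 0.785 × 3440 ≈ 2701 nmi, so the target fraction is f = 400/2701 ≈ 0.148.
Interpolate at f ≈ 0.148 with slerp weights a = sin((1−f)δ)/sin δ ≈ 0.877, b = sin(fδ)/sin δ ≈ 0.164.
p = a·p₁ + b·p₂ ≈ (0.123, 0.907, 0.402); φ = arcsin(p_z) ≈ 23.71°, λ = atan2(p_y, p_x) ≈ 82.25°.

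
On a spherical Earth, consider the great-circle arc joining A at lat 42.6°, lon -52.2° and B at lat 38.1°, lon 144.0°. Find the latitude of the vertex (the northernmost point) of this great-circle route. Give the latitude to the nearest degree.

≈ 81°

The great circle lies in the plane with unit normal n̂ = (p₁ × p₂)/|p₁ × p₂|.
Here n̂_z ≈ -0.163; the vertex latitude is φ_max = arccos|n̂_z| ≈ 80.6°.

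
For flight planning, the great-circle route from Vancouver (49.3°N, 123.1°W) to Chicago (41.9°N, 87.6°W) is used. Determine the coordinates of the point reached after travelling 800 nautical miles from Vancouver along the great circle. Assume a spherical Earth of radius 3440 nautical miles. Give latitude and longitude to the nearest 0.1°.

Write both endpoints as unit vectors p₁, p₂ with components (cos φ cos λ, cos φ sin λ, sin φ).
The central angle between the endpoints is δ = arccos(p₁·p₂) ≈ 0.448 rad (25.7°). The total great-circle distance is δ·R ≈ 0.448 × 3440 ≈ 1540 nmi, so the target fraction is f = 800/1540 ≈ 0.519.
Interpolate at f ≈ 0.519 with slerp weights a = sin((1−f)δ)/sin δ ≈ 0.493, b = sin(fδ)/sin δ ≈ 0.532.
p = a·p₁ + b·p₂ ≈ (-0.159, -0.665, 0.729); φ = arcsin(p_z) ≈ 46.84°, λ = atan2(p_y, p_x) ≈ -103.44°.

≈ 46.8°N, 103.4°W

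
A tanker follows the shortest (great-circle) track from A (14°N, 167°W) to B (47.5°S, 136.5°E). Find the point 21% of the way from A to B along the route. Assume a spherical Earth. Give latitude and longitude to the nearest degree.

≈ (0°N, 176°W)

Convert each endpoint to a unit vector on the sphere (x = cos φ cos λ, y = cos φ sin λ, z = sin φ).
The central angle between the endpoints is δ = arccos(p₁·p₂) ≈ 1.386 rad (79.4°).
Interpolate at f = 0.21 with slerp weights a = sin((1−f)δ)/sin δ ≈ 0.904, b = sin(fδ)/sin δ ≈ 0.292.
p = a·p₁ + b·p₂ ≈ (-0.998, -0.062, 0.004); φ = arcsin(p_z) ≈ 0.20°, λ = atan2(p_y, p_x) ≈ -176.47°.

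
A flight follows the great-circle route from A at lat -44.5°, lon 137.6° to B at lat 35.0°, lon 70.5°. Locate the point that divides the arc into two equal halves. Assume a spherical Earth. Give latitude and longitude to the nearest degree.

Write both endpoints as unit vectors p₁, p₂ with components (cos φ cos λ, cos φ sin λ, sin φ).
The central angle between the endpoints is δ = arccos(p₁·p₂) ≈ 1.746 rad (100.1°).
Interpolate at f = 1/2 with slerp weights a = sin((1−f)δ)/sin δ ≈ 0.778, b = sin(fδ)/sin δ ≈ 0.778.
p = a·p₁ + b·p₂ ≈ (-0.197, 0.975, -0.099); φ = arcsin(p_z) ≈ -5.69°, λ = atan2(p_y, p_x) ≈ 101.43°.

≈ lat -6°, lon 101°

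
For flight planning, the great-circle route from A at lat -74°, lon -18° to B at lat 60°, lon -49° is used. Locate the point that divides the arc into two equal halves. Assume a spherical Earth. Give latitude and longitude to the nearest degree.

Write both endpoints as unit vectors p₁, p₂ with components (cos φ cos λ, cos φ sin λ, sin φ).
The central angle between the endpoints is δ = arccos(p₁·p₂) ≈ 2.366 rad (135.6°).
Interpolate at f = 1/2 with slerp weights a = sin((1−f)δ)/sin δ ≈ 1.323, b = sin(fδ)/sin δ ≈ 1.323.
p = a·p₁ + b·p₂ ≈ (0.781, -0.612, -0.126); φ = arcsin(p_z) ≈ -7.24°, λ = atan2(p_y, p_x) ≈ -38.09°.

≈ lat -7°, lon -38°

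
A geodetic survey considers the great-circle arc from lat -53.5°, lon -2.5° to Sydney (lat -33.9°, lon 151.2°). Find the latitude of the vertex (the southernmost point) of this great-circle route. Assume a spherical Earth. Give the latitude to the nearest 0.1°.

≈ -77.4°

The great circle lies in the plane with unit normal n̂ = (p₁ × p₂)/|p₁ × p₂|.
Here n̂_z ≈ +0.219; the vertex latitude is φ_max = arccos|n̂_z| ≈ 77.4°.
Check via Clairaut: cos φ_max = |cos φ₁| · sin C = cos(53.5°)·sin(158.4°) ≈ 0.219, again giving ≈ 77.4°.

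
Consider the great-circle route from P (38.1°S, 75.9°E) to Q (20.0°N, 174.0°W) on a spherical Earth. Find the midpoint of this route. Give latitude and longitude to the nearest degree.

Convert each endpoint to a unit vector on the sphere (x = cos φ cos λ, y = cos φ sin λ, z = sin φ).
The central angle between the endpoints is δ = arccos(p₁·p₂) ≈ 2.055 rad (117.7°).
Interpolate at f = 1/2 with slerp weights a = sin((1−f)δ)/sin δ ≈ 0.967, b = sin(fδ)/sin δ ≈ 0.967.
p = a·p₁ + b·p₂ ≈ (-0.718, 0.643, -0.266); φ = arcsin(p_z) ≈ -15.42°, λ = atan2(p_y, p_x) ≈ 138.16°.

≈ (15°S, 138°E)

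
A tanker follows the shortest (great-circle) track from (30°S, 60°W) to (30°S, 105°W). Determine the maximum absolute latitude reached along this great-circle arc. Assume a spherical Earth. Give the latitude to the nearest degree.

The great circle lies in the plane with unit normal n̂ = (p₁ × p₂)/|p₁ × p₂|.
Here n̂_z ≈ -0.848; the vertex latitude is φ_max = arccos|n̂_z| ≈ 32.0°.
Check via Clairaut: cos φ_max = |cos φ₁| · sin C = cos(30.0°)·sin(101.7°) ≈ 0.848, again giving ≈ 32.0°.

≈ 32°S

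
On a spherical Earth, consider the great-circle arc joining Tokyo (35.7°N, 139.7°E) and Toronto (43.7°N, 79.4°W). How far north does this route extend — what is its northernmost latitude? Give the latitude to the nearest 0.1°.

The great circle lies in the plane with unit normal n̂ = (p₁ × p₂)/|p₁ × p₂|.
Here n̂_z ≈ +0.371; the vertex latitude is φ_max = arccos|n̂_z| ≈ 68.2°.

≈ 68.2°N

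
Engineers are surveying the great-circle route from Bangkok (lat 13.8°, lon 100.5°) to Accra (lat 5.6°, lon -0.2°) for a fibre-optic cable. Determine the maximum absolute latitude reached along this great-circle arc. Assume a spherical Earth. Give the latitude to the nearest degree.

≈ 16°

The great circle lies in the plane with unit normal n̂ = (p₁ × p₂)/|p₁ × p₂|.
Here n̂_z ≈ -0.961; the vertex latitude is φ_max = arccos|n̂_z| ≈ 16.0°.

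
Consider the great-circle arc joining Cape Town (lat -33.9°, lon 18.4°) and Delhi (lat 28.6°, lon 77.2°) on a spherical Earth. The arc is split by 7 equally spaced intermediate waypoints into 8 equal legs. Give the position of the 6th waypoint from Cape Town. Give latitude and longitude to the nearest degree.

≈ lat 13°, lon 62°

Convert each endpoint to a unit vector on the sphere (x = cos φ cos λ, y = cos φ sin λ, z = sin φ).
The central angle between the endpoints is δ = arccos(p₁·p₂) ≈ 1.460 rad (83.7°).
Interpolate at f = 6/8 with slerp weights a = sin((1−f)δ)/sin δ ≈ 0.359, b = sin(fδ)/sin δ ≈ 0.894.
p = a·p₁ + b·p₂ ≈ (0.457, 0.860, 0.228); φ = arcsin(p_z) ≈ 13.17°, λ = atan2(p_y, p_x) ≈ 62.02°.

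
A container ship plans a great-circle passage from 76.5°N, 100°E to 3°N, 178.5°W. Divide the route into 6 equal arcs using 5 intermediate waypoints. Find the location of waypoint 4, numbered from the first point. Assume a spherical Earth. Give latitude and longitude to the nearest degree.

Write both endpoints as unit vectors p₁, p₂ with components (cos φ cos λ, cos φ sin λ, sin φ).
The central angle between the endpoints is δ = arccos(p₁·p₂) ≈ 1.485 rad (85.1°).
Interpolate at f = 4/6 with slerp weights a = sin((1−f)δ)/sin δ ≈ 0.477, b = sin(fδ)/sin δ ≈ 0.839.
p = a·p₁ + b·p₂ ≈ (-0.857, 0.088, 0.508); φ = arcsin(p_z) ≈ 30.51°, λ = atan2(p_y, p_x) ≈ 174.16°.

≈ 31°N, 174°E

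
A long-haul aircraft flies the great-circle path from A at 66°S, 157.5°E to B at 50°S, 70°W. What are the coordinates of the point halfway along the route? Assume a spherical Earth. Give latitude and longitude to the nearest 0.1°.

Convert each endpoint to a unit vector on the sphere (x = cos φ cos λ, y = cos φ sin λ, z = sin φ).
The central angle between the endpoints is δ = arccos(p₁·p₂) ≈ 1.020 rad (58.5°).
Interpolate at f = 1/2 with slerp weights a = sin((1−f)δ)/sin δ ≈ 0.573, b = sin(fδ)/sin δ ≈ 0.573.
p = a·p₁ + b·p₂ ≈ (-0.089, -0.257, -0.962); φ = arcsin(p_z) ≈ -74.22°, λ = atan2(p_y, p_x) ≈ -109.18°.

≈ 74.2°S, 109.2°W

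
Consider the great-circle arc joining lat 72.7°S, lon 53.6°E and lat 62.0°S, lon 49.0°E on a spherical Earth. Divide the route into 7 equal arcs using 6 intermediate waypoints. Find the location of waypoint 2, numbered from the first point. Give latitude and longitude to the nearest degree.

Write both endpoints as unit vectors p₁, p₂ with components (cos φ cos λ, cos φ sin λ, sin φ).
The central angle between the endpoints is δ = arccos(p₁·p₂) ≈ 0.189 rad (10.8°).
Interpolate at f = 2/7 with slerp weights a = sin((1−f)δ)/sin δ ≈ 0.716, b = sin(fδ)/sin δ ≈ 0.287.
p = a·p₁ + b·p₂ ≈ (0.215, 0.273, -0.938); φ = arcsin(p_z) ≈ -69.66°, λ = atan2(p_y, p_x) ≈ 51.82°.

≈ lat 70°S, lon 52°E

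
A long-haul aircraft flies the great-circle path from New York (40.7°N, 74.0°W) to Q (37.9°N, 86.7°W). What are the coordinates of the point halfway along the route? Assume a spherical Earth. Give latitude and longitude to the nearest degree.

Convert each endpoint to a unit vector on the sphere (x = cos φ cos λ, y = cos φ sin λ, z = sin φ).
The central angle between the endpoints is δ = arccos(p₁·p₂) ≈ 0.178 rad (10.2°).
Interpolate at f = 1/2 with slerp weights a = sin((1−f)δ)/sin δ ≈ 0.502, b = sin(fδ)/sin δ ≈ 0.502.
p = a·p₁ + b·p₂ ≈ (0.128, -0.761, 0.636); φ = arcsin(p_z) ≈ 39.47°, λ = atan2(p_y, p_x) ≈ -80.48°.

≈ (39°N, 80°W)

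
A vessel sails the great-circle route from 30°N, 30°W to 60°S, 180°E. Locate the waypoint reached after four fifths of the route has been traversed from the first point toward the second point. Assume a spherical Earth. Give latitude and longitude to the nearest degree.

Write both endpoints as unit vectors p₁, p₂ with components (cos φ cos λ, cos φ sin λ, sin φ).
The central angle between the endpoints is δ = arccos(p₁·p₂) ≈ 2.512 rad (143.9°).
Interpolate at f = 4/5 with slerp weights a = sin((1−f)δ)/sin δ ≈ 0.817, b = sin(fδ)/sin δ ≈ 1.537.
p = a·p₁ + b·p₂ ≈ (-0.155, -0.354, -0.922); φ = arcsin(p_z) ≈ -67.26°, λ = atan2(p_y, p_x) ≈ -113.72°.

≈ 67°S, 114°W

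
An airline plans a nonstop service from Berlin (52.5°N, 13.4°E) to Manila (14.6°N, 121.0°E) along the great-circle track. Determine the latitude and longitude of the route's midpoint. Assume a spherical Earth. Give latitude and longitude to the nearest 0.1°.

≈ 47.0°N, 84.5°E

From cos δ = sin φ₁ sin φ₂ + cos φ₁ cos φ₂ cos Δλ, the central angle is δ ≈ 1.549 rad (88.7°).
Interpolate at f = 1/2 with slerp weights a = sin((1−f)δ)/sin δ ≈ 0.700, b = sin(fδ)/sin δ ≈ 0.700.
p = a·p₁ + b·p₂ ≈ (0.066, 0.679, 0.731); φ = arcsin(p_z) ≈ 46.99°, λ = atan2(p_y, p_x) ≈ 84.48°.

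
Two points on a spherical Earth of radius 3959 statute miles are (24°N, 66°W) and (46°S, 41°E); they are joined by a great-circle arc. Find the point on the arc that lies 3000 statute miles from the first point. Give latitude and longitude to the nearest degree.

Convert each endpoint to a unit vector on the sphere (x = cos φ cos λ, y = cos φ sin λ, z = sin φ).
The central angle between the endpoints is δ = arccos(p₁·p₂) ≈ 2.069 rad (118.6°). The total great-circle distance is δ·R ≈ 2.069 × 3959 ≈ 8192 mi, so the target fraction is f = 3000/8192 ≈ 0.366.
Interpolate at f ≈ 0.366 with slerp weights a = sin((1−f)δ)/sin δ ≈ 1.101, b = sin(fδ)/sin δ ≈ 0.783.
p = a·p₁ + b·p₂ ≈ (0.819, -0.562, -0.115); φ = arcsin(p_z) ≈ -6.62°, λ = atan2(p_y, p_x) ≈ -34.44°.

≈ (7°S, 34°W)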